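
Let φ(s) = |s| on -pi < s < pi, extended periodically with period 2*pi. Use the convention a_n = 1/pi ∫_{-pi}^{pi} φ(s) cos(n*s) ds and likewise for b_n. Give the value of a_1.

a_1 = 1/pi ∫_{-pi}^{pi} φ(s) cos(s) ds.
φ is even and cos(s) is even, so the integrand is even and a_1 = 2/pi ∫_0^{pi} φ(s) cos(s) ds.
Integrating by parts (boundary term plus one more integral), an antiderivative of (s) cos(s) is s*sin(s) + cos(s); evaluating from 0 to pi: ∫_{0}^{pi} (s) cos(s) ds = (-1) - (1) = -2.
Hence a_1 = (2/pi)·(-2) = -4/pi.

-4/pi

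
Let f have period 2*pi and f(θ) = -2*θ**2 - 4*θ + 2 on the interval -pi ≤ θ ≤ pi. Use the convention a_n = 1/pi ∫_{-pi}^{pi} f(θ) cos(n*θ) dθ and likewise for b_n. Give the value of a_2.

-2

a_2 = 1/pi ∫_{-pi}^{pi} f(θ) cos(2*θ) dθ.
Integrating by parts twice (tabular method), an antiderivative of (-2*θ**2 - 4*θ + 2) cos(2*θ) is -θ**2*sin(2*θ) - 2*θ*sin(2*θ) - θ*cos(2*θ) + 3*sin(2*θ)/2 - cos(2*θ); evaluating from -pi to pi: ∫_{-pi}^{pi} (-2*θ**2 - 4*θ + 2) cos(2*θ) dθ = (-pi - 1) - (-1 + pi) = -2*pi.
Hence a_2 = (1/pi)·(-2*pi) = -2.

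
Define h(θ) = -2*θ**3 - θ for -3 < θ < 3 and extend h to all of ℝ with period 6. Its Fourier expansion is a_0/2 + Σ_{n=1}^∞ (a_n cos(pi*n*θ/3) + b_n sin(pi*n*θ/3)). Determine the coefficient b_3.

b_3 = 1/3 ∫_{-3}^{3} h(θ) sin(pi*θ) dθ.
h is odd and sin(pi*θ) is odd, so the integrand is even and b_3 = 2/3 ∫_0^{3} h(θ) sin(pi*θ) dθ.
Integrating by parts three times (tabular method), an antiderivative of (-2*θ**3 - θ) sin(pi*θ) is 2*θ**3*cos(pi*θ)/pi - 6*θ**2*sin(pi*θ)/pi**2 - 12*θ*cos(pi*θ)/pi**3 + θ*cos(pi*θ)/pi - sin(pi*θ)/pi**2 + 12*sin(pi*θ)/pi**4; evaluating from 0 to 3: ∫_{0}^{3} (-2*θ**3 - θ) sin(pi*θ) dθ = (-57/pi + 36/pi**3) - (0) = -57/pi + 36/pi**3.
Hence b_3 = (2/3)·(-57/pi + 36/pi**3) = -38/pi + 24/pi**3.

-38/pi + 24/pi**3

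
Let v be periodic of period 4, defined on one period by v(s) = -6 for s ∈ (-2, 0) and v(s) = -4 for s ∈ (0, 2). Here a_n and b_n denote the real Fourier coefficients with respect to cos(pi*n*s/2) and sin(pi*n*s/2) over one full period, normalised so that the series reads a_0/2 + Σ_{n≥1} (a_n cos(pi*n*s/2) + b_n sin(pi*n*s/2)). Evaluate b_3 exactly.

4/(3*pi)

b_3 = 1/2 ∫_{-2}^{2} v(s) sin(3*pi*s/2) ds.
Split the integral at the breakpoints.
Directly, an antiderivative of (-6) sin(3*pi*s/2) is 4*cos(3*pi*s/2)/pi; evaluating from -2 to 0: ∫_{-2}^{0} (-6) sin(3*pi*s/2) ds = (4/pi) - (-4/pi) = 8/pi.
Directly, an antiderivative of (-4) sin(3*pi*s/2) is 8*cos(3*pi*s/2)/(3*pi); evaluating from 0 to 2: ∫_{0}^{2} (-4) sin(3*pi*s/2) ds = (-8/(3*pi)) - (8/(3*pi)) = -16/(3*pi).
Summing the pieces and multiplying by (1/2) gives b_3 = 4/(3*pi).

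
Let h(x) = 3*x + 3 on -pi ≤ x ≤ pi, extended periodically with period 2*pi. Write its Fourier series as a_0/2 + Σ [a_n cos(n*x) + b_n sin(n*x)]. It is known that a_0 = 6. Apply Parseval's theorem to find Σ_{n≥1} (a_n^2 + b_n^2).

6*pi**2

Parseval: a_0^2/2 + Σ_{n≥1} (a_n^2+b_n^2) = 1/pi ∫_{-pi}^{pi} h(x)^2 dx = 18 + 6*pi**2.
Subtract a_0^2/2 = 18: Σ (a_n^2+b_n^2) = 6*pi**2.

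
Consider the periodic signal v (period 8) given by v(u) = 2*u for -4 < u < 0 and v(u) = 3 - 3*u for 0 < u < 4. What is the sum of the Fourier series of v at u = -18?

-4

u = -18 differs from u = -2 by -2 full period(s), and the series is 8-periodic.
v is continuous at u = -2 with value -4, so the series converges to -4 there.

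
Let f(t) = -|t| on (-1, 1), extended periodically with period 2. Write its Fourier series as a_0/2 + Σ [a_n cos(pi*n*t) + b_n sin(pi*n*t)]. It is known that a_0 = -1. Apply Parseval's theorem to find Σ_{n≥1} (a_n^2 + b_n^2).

1/6

Parseval: a_0^2/2 + Σ_{n≥1} (a_n^2+b_n^2) = ∫_{-1}^{1} f(t)^2 dt = 2/3.
Subtract a_0^2/2 = 1/2: Σ (a_n^2+b_n^2) = 1/6.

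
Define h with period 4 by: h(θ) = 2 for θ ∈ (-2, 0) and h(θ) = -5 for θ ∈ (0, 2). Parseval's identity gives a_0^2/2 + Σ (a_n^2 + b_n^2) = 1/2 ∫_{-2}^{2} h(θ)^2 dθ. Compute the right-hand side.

1/2 ∫_{-2}^{2} h(θ)^2 dθ = 1/2 · (58) = 29.

29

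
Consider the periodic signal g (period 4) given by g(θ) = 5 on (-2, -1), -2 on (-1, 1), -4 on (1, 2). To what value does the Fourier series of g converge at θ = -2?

θ = -2 differs from θ = 2 by -1 full period(s), and the series is 4-periodic.
At θ = 2 the one-sided limits are g(2^-) = -4 and g(2^+) = 5.
By Dirichlet's theorem the series converges to their average, [(-4) + (5)]/2 = 1/2.

1/2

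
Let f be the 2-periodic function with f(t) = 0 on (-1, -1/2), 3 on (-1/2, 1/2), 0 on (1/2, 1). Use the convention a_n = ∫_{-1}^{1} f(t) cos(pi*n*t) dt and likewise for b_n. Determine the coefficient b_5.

0

b_5 = ∫_{-1}^{1} f(t) sin(5*pi*t) dt.
f is even and sin(5*pi*t) is odd, so the integrand is odd over a symmetric interval and the integral vanishes.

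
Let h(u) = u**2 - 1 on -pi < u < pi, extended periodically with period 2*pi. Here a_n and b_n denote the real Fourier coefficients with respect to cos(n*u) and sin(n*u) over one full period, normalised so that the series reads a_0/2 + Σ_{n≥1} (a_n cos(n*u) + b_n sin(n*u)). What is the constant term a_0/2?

-1 + pi**2/3

a_0 = 1/pi ∫_{-pi}^{pi} h(u) du = 1/pi · (2*pi*(-3 + pi**2)/3) = -2 + 2*pi**2/3.
So the constant term a_0/2 = -1 + pi**2/3.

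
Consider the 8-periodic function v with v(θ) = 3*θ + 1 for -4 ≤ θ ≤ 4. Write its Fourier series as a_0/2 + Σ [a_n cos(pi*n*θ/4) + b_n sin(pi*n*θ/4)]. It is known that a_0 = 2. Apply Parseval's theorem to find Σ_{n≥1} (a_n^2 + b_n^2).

Parseval: a_0^2/2 + Σ_{n≥1} (a_n^2+b_n^2) = 1/4 ∫_{-4}^{4} v(θ)^2 dθ = 98.
Subtract a_0^2/2 = 2: Σ (a_n^2+b_n^2) = 96.

96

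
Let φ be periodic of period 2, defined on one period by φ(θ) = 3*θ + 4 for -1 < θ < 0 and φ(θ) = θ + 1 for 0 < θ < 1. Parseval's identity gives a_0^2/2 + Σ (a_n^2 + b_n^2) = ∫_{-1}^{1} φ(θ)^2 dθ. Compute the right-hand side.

28/3

∫_{-1}^{1} φ(θ)^2 dθ = 28/3.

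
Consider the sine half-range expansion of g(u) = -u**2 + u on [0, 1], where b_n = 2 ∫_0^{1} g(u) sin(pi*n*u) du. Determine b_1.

b_1 = 2 ∫_0^{1} (-u**2 + u) sin(pi*u) du.
Integrating by parts twice (tabular method), an antiderivative of (-u**2 + u) sin(pi*u) is u**2*cos(pi*u)/pi - 2*u*sin(pi*u)/pi**2 - u*cos(pi*u)/pi + sin(pi*u)/pi**2 - 2*cos(pi*u)/pi**3; evaluating from 0 to 1: ∫_{0}^{1} (-u**2 + u) sin(pi*u) du = (2/pi**3) - (-2/pi**3) = 4/pi**3.
Hence b_1 = 2·(4/pi**3) = 8/pi**3.

8/pi**3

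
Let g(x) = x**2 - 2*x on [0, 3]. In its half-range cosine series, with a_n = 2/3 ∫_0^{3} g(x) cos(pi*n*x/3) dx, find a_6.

pi**(-2)

a_6 = 2/3 ∫_0^{3} (x**2 - 2*x) cos(2*pi*x) dx.
Integrating by parts twice (tabular method), an antiderivative of (x**2 - 2*x) cos(2*pi*x) is x**2*sin(2*pi*x)/(2*pi) - x*sin(2*pi*x)/pi + x*cos(2*pi*x)/(2*pi**2) - sin(2*pi*x)/(4*pi**3) - cos(2*pi*x)/(2*pi**2); evaluating from 0 to 3: ∫_{0}^{3} (x**2 - 2*x) cos(2*pi*x) dx = (pi**(-2)) - (-1/(2*pi**2)) = 3/(2*pi**2).
Hence a_6 = (2/3)·(3/(2*pi**2)) = pi**(-2).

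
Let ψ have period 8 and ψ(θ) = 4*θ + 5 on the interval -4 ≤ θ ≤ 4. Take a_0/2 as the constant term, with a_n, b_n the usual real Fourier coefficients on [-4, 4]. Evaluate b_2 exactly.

-16/pi

b_2 = 1/4 ∫_{-4}^{4} ψ(θ) sin(pi*θ/2) dθ.
Integrating by parts (boundary term plus one more integral), an antiderivative of (4*θ + 5) sin(pi*θ/2) is -8*θ*cos(pi*θ/2)/pi + 16*sin(pi*θ/2)/pi**2 - 10*cos(pi*θ/2)/pi; evaluating from -4 to 4: ∫_{-4}^{4} (4*θ + 5) sin(pi*θ/2) dθ = (-42/pi) - (22/pi) = -64/pi.
Hence b_2 = (1/4)·(-64/pi) = -16/pi.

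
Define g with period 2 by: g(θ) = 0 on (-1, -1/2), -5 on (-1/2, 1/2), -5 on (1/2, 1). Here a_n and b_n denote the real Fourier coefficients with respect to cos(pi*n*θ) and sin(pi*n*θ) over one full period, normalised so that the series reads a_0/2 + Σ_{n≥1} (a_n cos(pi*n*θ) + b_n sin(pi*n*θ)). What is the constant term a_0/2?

-15/4

a_0 = ∫_{-1}^{1} g(θ) dθ = -15/2.
So the constant term a_0/2 = -15/4.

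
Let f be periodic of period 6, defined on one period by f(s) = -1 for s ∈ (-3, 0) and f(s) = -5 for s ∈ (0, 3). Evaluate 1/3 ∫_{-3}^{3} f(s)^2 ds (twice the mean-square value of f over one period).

26

1/3 ∫_{-3}^{3} f(s)^2 ds = 1/3 · (78) = 26.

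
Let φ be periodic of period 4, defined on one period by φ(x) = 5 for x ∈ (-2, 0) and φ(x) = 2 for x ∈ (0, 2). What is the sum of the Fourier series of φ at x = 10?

7/2

x = 10 differs from x = 2 by 2 full period(s), and the series is 4-periodic.
At x = 2 the one-sided limits are φ(2^-) = 2 and φ(2^+) = 5.
By Dirichlet's theorem the series converges to their average, [(2) + (5)]/2 = 7/2.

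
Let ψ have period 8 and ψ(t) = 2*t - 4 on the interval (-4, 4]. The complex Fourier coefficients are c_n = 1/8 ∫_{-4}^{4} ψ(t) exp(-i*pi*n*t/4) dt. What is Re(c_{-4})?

Since ψ is real-valued, Re(c_{-4}) = 1/8 ∫_{-4}^{4} ψ(t) cos(-pi*t) dt = a_{4}/2.
Integrating by parts (boundary term plus one more integral), an antiderivative of (2*t - 4) cos(-pi*t) is 2*t*sin(pi*t)/pi - 4*sin(pi*t)/pi + 2*cos(pi*t)/pi**2; evaluating from -4 to 4: ∫_{-4}^{4} (2*t - 4) cos(-pi*t) dt = (2/pi**2) - (2/pi**2) = 0.
Hence Re(c_{-4}) = (1/8)·(0) = 0.

0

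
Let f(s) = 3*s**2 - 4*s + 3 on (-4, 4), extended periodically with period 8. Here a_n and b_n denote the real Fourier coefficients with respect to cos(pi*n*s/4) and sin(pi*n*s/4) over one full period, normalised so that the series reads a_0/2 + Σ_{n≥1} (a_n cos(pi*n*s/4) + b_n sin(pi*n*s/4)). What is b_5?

b_5 = 1/4 ∫_{-4}^{4} f(s) sin(5*pi*s/4) ds.
Integrating by parts twice (tabular method), an antiderivative of (3*s**2 - 4*s + 3) sin(5*pi*s/4) is -12*s**2*cos(5*pi*s/4)/(5*pi) + 96*s*sin(5*pi*s/4)/(25*pi**2) + 16*s*cos(5*pi*s/4)/(5*pi) - 64*sin(5*pi*s/4)/(25*pi**2) - 12*cos(5*pi*s/4)/(5*pi) + 384*cos(5*pi*s/4)/(125*pi**3); evaluating from -4 to 4: ∫_{-4}^{4} (3*s**2 - 4*s + 3) sin(5*pi*s/4) ds = (-384/(125*pi**3) + 28/pi) - (4*(-96 + 1675*pi**2)/(125*pi**3)) = -128/(5*pi).
Hence b_5 = (1/4)·(-128/(5*pi)) = -32/(5*pi).

-32/(5*pi)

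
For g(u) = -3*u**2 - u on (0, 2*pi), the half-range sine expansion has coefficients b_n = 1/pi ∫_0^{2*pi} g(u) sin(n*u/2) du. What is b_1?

b_1 = 1/pi ∫_0^{2*pi} (-3*u**2 - u) sin(u/2) du.
Integrating by parts twice (tabular method), an antiderivative of (-3*u**2 - u) sin(u/2) is 6*u**2*cos(u/2) - 24*u*sin(u/2) + 2*u*cos(u/2) - 4*sin(u/2) - 48*cos(u/2); evaluating from 0 to 2*pi: ∫_{0}^{2*pi} (-3*u**2 - u) sin(u/2) du = (-24*pi**2 - 4*pi + 48) - (-48) = -24*pi**2 - 4*pi + 96.
Hence b_1 = (1/pi)·(-24*pi**2 - 4*pi + 96) = -24*pi - 4 + 96/pi.

-24*pi - 4 + 96/pi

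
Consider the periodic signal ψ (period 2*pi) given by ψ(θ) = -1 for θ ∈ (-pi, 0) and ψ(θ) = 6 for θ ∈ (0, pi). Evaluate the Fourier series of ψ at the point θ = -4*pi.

θ = -4*pi differs from θ = 0 by -2 full period(s), and the series is 2*pi-periodic.
At θ = 0 the one-sided limits are ψ(0^-) = -1 and ψ(0^+) = 6.
By Dirichlet's theorem the series converges to their average, [(-1) + (6)]/2 = 5/2.

5/2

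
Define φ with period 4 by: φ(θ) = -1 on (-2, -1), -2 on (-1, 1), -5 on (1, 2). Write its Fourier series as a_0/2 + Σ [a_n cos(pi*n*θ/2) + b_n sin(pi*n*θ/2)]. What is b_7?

b_7 = 1/2 ∫_{-2}^{2} φ(θ) sin(7*pi*θ/2) dθ.
Split the integral at the breakpoints.
Directly, an antiderivative of (-1) sin(7*pi*θ/2) is 2*cos(7*pi*θ/2)/(7*pi); evaluating from -2 to -1: ∫_{-2}^{-1} (-1) sin(7*pi*θ/2) dθ = (0) - (-2/(7*pi)) = 2/(7*pi).
Directly, an antiderivative of (-2) sin(7*pi*θ/2) is 4*cos(7*pi*θ/2)/(7*pi); evaluating from -1 to 1: ∫_{-1}^{1} (-2) sin(7*pi*θ/2) dθ = (0) - (0) = 0.
Directly, an antiderivative of (-5) sin(7*pi*θ/2) is 10*cos(7*pi*θ/2)/(7*pi); evaluating from 1 to 2: ∫_{1}^{2} (-5) sin(7*pi*θ/2) dθ = (-10/(7*pi)) - (0) = -10/(7*pi).
Summing the pieces and multiplying by (1/2) gives b_7 = -4/(7*pi).

-4/(7*pi)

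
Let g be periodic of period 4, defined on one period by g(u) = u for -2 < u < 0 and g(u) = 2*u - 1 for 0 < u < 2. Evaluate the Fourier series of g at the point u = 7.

-1

u = 7 differs from u = -1 by 2 full period(s), and the series is 4-periodic.
g is continuous at u = -1 with value -1, so the series converges to -1 there.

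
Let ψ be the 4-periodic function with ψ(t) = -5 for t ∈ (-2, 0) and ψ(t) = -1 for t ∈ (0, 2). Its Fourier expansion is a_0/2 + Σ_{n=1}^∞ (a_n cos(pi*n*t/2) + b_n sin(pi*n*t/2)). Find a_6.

0

a_6 = 1/2 ∫_{-2}^{2} ψ(t) cos(3*pi*t) dt.
Split the integral at the breakpoints.
Directly, an antiderivative of (-5) cos(3*pi*t) is -5*sin(3*pi*t)/(3*pi); evaluating from -2 to 0: ∫_{-2}^{0} (-5) cos(3*pi*t) dt = (0) - (0) = 0.
Directly, an antiderivative of (-1) cos(3*pi*t) is -sin(3*pi*t)/(3*pi); evaluating from 0 to 2: ∫_{0}^{2} (-1) cos(3*pi*t) dt = (0) - (0) = 0.
Summing the pieces and multiplying by (1/2) gives a_6 = 0.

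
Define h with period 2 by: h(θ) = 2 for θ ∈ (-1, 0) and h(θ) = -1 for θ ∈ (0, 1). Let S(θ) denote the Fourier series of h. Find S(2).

1/2

θ = 2 differs from θ = 0 by 1 full period(s), and the series is 2-periodic.
At θ = 0 the one-sided limits are h(0^-) = 2 and h(0^+) = -1.
By Dirichlet's theorem the series converges to their average, [(2) + (-1)]/2 = 1/2.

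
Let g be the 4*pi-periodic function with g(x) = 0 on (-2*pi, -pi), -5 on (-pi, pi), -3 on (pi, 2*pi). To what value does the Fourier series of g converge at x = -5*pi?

-5/2

x = -5*pi differs from x = -pi by -1 full period(s), and the series is 4*pi-periodic.
At x = -pi the one-sided limits are g(-pi^-) = 0 and g(-pi^+) = -5.
By Dirichlet's theorem the series converges to their average, [(0) + (-5)]/2 = -5/2.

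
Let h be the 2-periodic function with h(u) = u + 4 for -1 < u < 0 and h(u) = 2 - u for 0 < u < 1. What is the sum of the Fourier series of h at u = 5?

u = 5 differs from u = 1 by 2 full period(s), and the series is 2-periodic.
At u = 1 the one-sided limits are h(1^-) = 1 and h(1^+) = 3.
By Dirichlet's theorem the series converges to their average, [(1) + (3)]/2 = 2.

2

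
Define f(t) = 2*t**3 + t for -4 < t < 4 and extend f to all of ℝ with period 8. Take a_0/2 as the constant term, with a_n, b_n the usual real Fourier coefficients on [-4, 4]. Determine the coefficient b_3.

-512/(9*pi**3) + 88/pi

b_3 = 1/4 ∫_{-4}^{4} f(t) sin(3*pi*t/4) dt.
f is odd and sin(3*pi*t/4) is odd, so the integrand is even and b_3 = 1/2 ∫_0^{4} f(t) sin(3*pi*t/4) dt.
Integrating by parts three times (tabular method), an antiderivative of (2*t**3 + t) sin(3*pi*t/4) is -8*t**3*cos(3*pi*t/4)/(3*pi) + 32*t**2*sin(3*pi*t/4)/(3*pi**2) - 4*t*cos(3*pi*t/4)/(3*pi) + 256*t*cos(3*pi*t/4)/(9*pi**3) - 1024*sin(3*pi*t/4)/(27*pi**4) + 16*sin(3*pi*t/4)/(9*pi**2); evaluating from 0 to 4: ∫_{0}^{4} (2*t**3 + t) sin(3*pi*t/4) dt = (-1024/(9*pi**3) + 176/pi) - (0) = -1024/(9*pi**3) + 176/pi.
Hence b_3 = (1/2)·(-1024/(9*pi**3) + 176/pi) = -512/(9*pi**3) + 88/pi.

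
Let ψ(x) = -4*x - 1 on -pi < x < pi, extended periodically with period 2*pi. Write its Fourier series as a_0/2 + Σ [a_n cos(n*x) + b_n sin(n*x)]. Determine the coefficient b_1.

b_1 = 1/pi ∫_{-pi}^{pi} ψ(x) sin(x) dx.
Integrating by parts (boundary term plus one more integral), an antiderivative of (-4*x - 1) sin(x) is 4*x*cos(x) - 4*sin(x) + cos(x); evaluating from -pi to pi: ∫_{-pi}^{pi} (-4*x - 1) sin(x) dx = (-4*pi - 1) - (-1 + 4*pi) = -8*pi.
Hence b_1 = (1/pi)·(-8*pi) = -8.

-8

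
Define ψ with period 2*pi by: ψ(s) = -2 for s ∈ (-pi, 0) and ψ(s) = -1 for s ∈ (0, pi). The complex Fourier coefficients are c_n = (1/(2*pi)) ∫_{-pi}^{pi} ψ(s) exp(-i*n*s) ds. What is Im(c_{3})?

-1/(3*pi)

Since ψ is real-valued, Im(c_{3}) = -(1/(2*pi)) ∫_{-pi}^{pi} ψ(s) sin(3*s) ds = -b_{3}/2.
Split the integral at the breakpoints.
Directly, an antiderivative of (-2) sin(3*s) is 2*cos(3*s)/3; evaluating from -pi to 0: ∫_{-pi}^{0} (-2) sin(3*s) ds = (2/3) - (-2/3) = 4/3.
Directly, an antiderivative of (-1) sin(3*s) is cos(3*s)/3; evaluating from 0 to pi: ∫_{0}^{pi} (-1) sin(3*s) ds = (-1/3) - (1/3) = -2/3.
So ∫_{-pi}^{pi} ψ(s) sin(3*s) ds = 2/3.
Hence Im(c_{3}) = (-1/(2*pi))·(2/3) = -1/(3*pi).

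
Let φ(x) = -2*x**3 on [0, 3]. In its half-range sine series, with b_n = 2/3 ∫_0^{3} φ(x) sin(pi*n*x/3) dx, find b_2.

-81/pi**3 + 54/pi

b_2 = 2/3 ∫_0^{3} (-2*x**3) sin(2*pi*x/3) dx.
Integrating by parts three times (tabular method), an antiderivative of (-2*x**3) sin(2*pi*x/3) is 3*x**3*cos(2*pi*x/3)/pi - 27*x**2*sin(2*pi*x/3)/(2*pi**2) - 81*x*cos(2*pi*x/3)/(2*pi**3) + 243*sin(2*pi*x/3)/(4*pi**4); evaluating from 0 to 3: ∫_{0}^{3} (-2*x**3) sin(2*pi*x/3) dx = (-243/(2*pi**3) + 81/pi) - (0) = -243/(2*pi**3) + 81/pi.
Hence b_2 = (2/3)·(-243/(2*pi**3) + 81/pi) = -81/pi**3 + 54/pi.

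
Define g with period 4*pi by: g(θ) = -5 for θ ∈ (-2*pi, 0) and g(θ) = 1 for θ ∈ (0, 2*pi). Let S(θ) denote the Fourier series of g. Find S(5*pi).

θ = 5*pi differs from θ = pi by 1 full period(s), and the series is 4*pi-periodic.
g is continuous at θ = pi with value 1, so the series converges to 1 there.

1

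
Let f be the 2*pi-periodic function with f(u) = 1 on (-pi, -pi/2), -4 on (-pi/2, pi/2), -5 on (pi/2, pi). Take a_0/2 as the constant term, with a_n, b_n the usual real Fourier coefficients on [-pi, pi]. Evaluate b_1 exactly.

-6/pi

b_1 = 1/pi ∫_{-pi}^{pi} f(u) sin(u) du.
Split the integral at the breakpoints.
Directly, an antiderivative of (1) sin(u) is -cos(u); evaluating from -pi to -pi/2: ∫_{-pi}^{-pi/2} (1) sin(u) du = (0) - (1) = -1.
Directly, an antiderivative of (-4) sin(u) is 4*cos(u); evaluating from -pi/2 to pi/2: ∫_{-pi/2}^{pi/2} (-4) sin(u) du = (0) - (0) = 0.
Directly, an antiderivative of (-5) sin(u) is 5*cos(u); evaluating from pi/2 to pi: ∫_{pi/2}^{pi} (-5) sin(u) du = (-5) - (0) = -5.
Summing the pieces and multiplying by (1/pi) gives b_1 = -6/pi.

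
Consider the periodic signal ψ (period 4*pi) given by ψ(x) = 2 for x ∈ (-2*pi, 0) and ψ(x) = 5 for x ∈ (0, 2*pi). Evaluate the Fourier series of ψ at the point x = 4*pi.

7/2

x = 4*pi differs from x = 0 by 1 full period(s), and the series is 4*pi-periodic.
At x = 0 the one-sided limits are ψ(0^-) = 2 and ψ(0^+) = 5.
By Dirichlet's theorem the series converges to their average, [(2) + (5)]/2 = 7/2.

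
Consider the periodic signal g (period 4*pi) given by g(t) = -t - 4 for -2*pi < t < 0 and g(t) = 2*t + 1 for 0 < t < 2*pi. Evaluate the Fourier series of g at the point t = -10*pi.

-3/2 + 3*pi

t = -10*pi differs from t = -2*pi by -2 full period(s), and the series is 4*pi-periodic.
At t = -2*pi the one-sided limits are g(-2*pi^-) = 1 + 4*pi and g(-2*pi^+) = -4 + 2*pi.
By Dirichlet's theorem the series converges to their average, [(1 + 4*pi) + (-4 + 2*pi)]/2 = -3/2 + 3*pi.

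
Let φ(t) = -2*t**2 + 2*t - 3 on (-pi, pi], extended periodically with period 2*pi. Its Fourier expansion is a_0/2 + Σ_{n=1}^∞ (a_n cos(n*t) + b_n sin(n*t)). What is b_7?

4/7

b_7 = 1/pi ∫_{-pi}^{pi} φ(t) sin(7*t) dt.
Integrating by parts twice (tabular method), an antiderivative of (-2*t**2 + 2*t - 3) sin(7*t) is 2*t**2*cos(7*t)/7 - 4*t*sin(7*t)/49 - 2*t*cos(7*t)/7 + 2*sin(7*t)/49 + 143*cos(7*t)/343; evaluating from -pi to pi: ∫_{-pi}^{pi} (-2*t**2 + 2*t - 3) sin(7*t) dt = (-2*pi**2/7 - 143/343 + 2*pi/7) - (-2*pi**2/7 - 2*pi/7 - 143/343) = 4*pi/7.
Hence b_7 = (1/pi)·(4*pi/7) = 4/7.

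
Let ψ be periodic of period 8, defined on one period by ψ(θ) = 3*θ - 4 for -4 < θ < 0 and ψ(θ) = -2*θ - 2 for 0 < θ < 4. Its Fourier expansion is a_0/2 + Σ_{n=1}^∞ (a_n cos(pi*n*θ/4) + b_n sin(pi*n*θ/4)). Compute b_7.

8/(7*pi)

b_7 = 1/4 ∫_{-4}^{4} ψ(θ) sin(7*pi*θ/4) dθ.
Split the integral at the breakpoints.
Integrating by parts (boundary term plus one more integral), an antiderivative of (3*θ - 4) sin(7*pi*θ/4) is -12*θ*cos(7*pi*θ/4)/(7*pi) + 48*sin(7*pi*θ/4)/(49*pi**2) + 16*cos(7*pi*θ/4)/(7*pi); evaluating from -4 to 0: ∫_{-4}^{0} (3*θ - 4) sin(7*pi*θ/4) dθ = (16/(7*pi)) - (-64/(7*pi)) = 80/(7*pi).
Integrating by parts (boundary term plus one more integral), an antiderivative of (-2*θ - 2) sin(7*pi*θ/4) is 8*θ*cos(7*pi*θ/4)/(7*pi) - 32*sin(7*pi*θ/4)/(49*pi**2) + 8*cos(7*pi*θ/4)/(7*pi); evaluating from 0 to 4: ∫_{0}^{4} (-2*θ - 2) sin(7*pi*θ/4) dθ = (-40/(7*pi)) - (8/(7*pi)) = -48/(7*pi).
Summing the pieces and multiplying by (1/4) gives b_7 = 8/(7*pi).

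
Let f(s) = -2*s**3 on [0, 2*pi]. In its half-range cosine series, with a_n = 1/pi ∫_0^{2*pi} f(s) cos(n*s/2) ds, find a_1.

-384/pi + 96*pi

a_1 = 1/pi ∫_0^{2*pi} (-2*s**3) cos(s/2) ds.
Integrating by parts three times (tabular method), an antiderivative of (-2*s**3) cos(s/2) is -4*s**3*sin(s/2) - 24*s**2*cos(s/2) + 96*s*sin(s/2) + 192*cos(s/2); evaluating from 0 to 2*pi: ∫_{0}^{2*pi} (-2*s**3) cos(s/2) ds = (-192 + 96*pi**2) - (192) = -384 + 96*pi**2.
Hence a_1 = (1/pi)·(-384 + 96*pi**2) = -384/pi + 96*pi.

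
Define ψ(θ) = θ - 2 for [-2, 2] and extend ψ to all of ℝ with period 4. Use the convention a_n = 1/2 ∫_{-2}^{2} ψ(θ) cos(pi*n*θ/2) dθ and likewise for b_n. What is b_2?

b_2 = 1/2 ∫_{-2}^{2} ψ(θ) sin(pi*θ) dθ.
Integrating by parts (boundary term plus one more integral), an antiderivative of (θ - 2) sin(pi*θ) is -θ*cos(pi*θ)/pi + sin(pi*θ)/pi**2 + 2*cos(pi*θ)/pi; evaluating from -2 to 2: ∫_{-2}^{2} (θ - 2) sin(pi*θ) dθ = (0) - (4/pi) = -4/pi.
Hence b_2 = (1/2)·(-4/pi) = -2/pi.

-2/pi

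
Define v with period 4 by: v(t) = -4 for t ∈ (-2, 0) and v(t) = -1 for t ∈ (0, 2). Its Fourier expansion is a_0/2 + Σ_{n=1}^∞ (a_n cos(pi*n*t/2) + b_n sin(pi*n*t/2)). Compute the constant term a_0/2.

a_0 = 1/2 ∫_{-2}^{2} v(t) dt = 1/2 · (-10) = -5.
So the constant term a_0/2 = -5/2.

-5/2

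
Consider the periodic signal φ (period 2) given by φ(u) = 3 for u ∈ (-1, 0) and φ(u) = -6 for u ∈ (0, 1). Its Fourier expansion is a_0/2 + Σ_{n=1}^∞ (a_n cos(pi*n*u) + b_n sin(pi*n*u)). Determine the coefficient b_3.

-6/pi

b_3 = ∫_{-1}^{1} φ(u) sin(3*pi*u) du.
Split the integral at the breakpoints.
Directly, an antiderivative of (3) sin(3*pi*u) is -cos(3*pi*u)/pi; evaluating from -1 to 0: ∫_{-1}^{0} (3) sin(3*pi*u) du = (-1/pi) - (1/pi) = -2/pi.
Directly, an antiderivative of (-6) sin(3*pi*u) is 2*cos(3*pi*u)/pi; evaluating from 0 to 1: ∫_{0}^{1} (-6) sin(3*pi*u) du = (-2/pi) - (2/pi) = -4/pi.
Summing the pieces gives b_3 = -6/pi.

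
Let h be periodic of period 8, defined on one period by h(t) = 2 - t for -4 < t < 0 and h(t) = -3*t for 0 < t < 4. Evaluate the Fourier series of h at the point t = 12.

-3

t = 12 differs from t = 4 by 1 full period(s), and the series is 8-periodic.
At t = 4 the one-sided limits are h(4^-) = -12 and h(4^+) = 6.
By Dirichlet's theorem the series converges to their average, [(-12) + (6)]/2 = -3.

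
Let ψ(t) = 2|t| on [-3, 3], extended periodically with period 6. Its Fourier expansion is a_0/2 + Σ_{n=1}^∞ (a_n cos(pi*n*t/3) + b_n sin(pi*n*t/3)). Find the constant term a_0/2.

a_0 = 1/3 ∫_{-3}^{3} ψ(t) dt = 1/3 · (18) = 6.
So the constant term a_0/2 = 3.

3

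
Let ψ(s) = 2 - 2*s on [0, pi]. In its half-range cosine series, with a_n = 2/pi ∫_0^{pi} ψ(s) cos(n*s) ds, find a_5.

8/(25*pi)

a_5 = 2/pi ∫_0^{pi} (2 - 2*s) cos(5*s) ds.
Integrating by parts (boundary term plus one more integral), an antiderivative of (2 - 2*s) cos(5*s) is -2*s*sin(5*s)/5 + 2*sin(5*s)/5 - 2*cos(5*s)/25; evaluating from 0 to pi: ∫_{0}^{pi} (2 - 2*s) cos(5*s) ds = (2/25) - (-2/25) = 4/25.
Hence a_5 = (2/pi)·(4/25) = 8/(25*pi).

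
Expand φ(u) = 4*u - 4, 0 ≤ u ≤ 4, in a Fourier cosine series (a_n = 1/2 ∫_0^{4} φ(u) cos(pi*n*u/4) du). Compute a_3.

a_3 = 1/2 ∫_0^{4} (4*u - 4) cos(3*pi*u/4) du.
Integrating by parts (boundary term plus one more integral), an antiderivative of (4*u - 4) cos(3*pi*u/4) is 16*u*sin(3*pi*u/4)/(3*pi) - 16*sin(3*pi*u/4)/(3*pi) + 64*cos(3*pi*u/4)/(9*pi**2); evaluating from 0 to 4: ∫_{0}^{4} (4*u - 4) cos(3*pi*u/4) du = (-64/(9*pi**2)) - (64/(9*pi**2)) = -128/(9*pi**2).
Hence a_3 = (1/2)·(-128/(9*pi**2)) = -64/(9*pi**2).

-64/(9*pi**2)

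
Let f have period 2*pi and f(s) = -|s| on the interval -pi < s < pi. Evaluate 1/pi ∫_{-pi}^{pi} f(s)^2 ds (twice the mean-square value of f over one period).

1/pi ∫_{-pi}^{pi} f(s)^2 ds = 1/pi · (2*pi**3/3) = 2*pi**2/3.

2*pi**2/3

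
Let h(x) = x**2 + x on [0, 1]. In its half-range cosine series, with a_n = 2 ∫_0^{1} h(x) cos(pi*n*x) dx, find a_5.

a_5 = 2 ∫_0^{1} (x**2 + x) cos(5*pi*x) dx.
Integrating by parts twice (tabular method), an antiderivative of (x**2 + x) cos(5*pi*x) is x**2*sin(5*pi*x)/(5*pi) + x*sin(5*pi*x)/(5*pi) + 2*x*cos(5*pi*x)/(25*pi**2) - 2*sin(5*pi*x)/(125*pi**3) + cos(5*pi*x)/(25*pi**2); evaluating from 0 to 1: ∫_{0}^{1} (x**2 + x) cos(5*pi*x) dx = (-3/(25*pi**2)) - (1/(25*pi**2)) = -4/(25*pi**2).
Hence a_5 = 2·(-4/(25*pi**2)) = -8/(25*pi**2).

-8/(25*pi**2)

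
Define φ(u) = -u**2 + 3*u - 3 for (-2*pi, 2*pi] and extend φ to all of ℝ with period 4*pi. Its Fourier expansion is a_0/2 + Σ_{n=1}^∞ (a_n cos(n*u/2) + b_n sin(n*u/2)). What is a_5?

16/25

a_5 = (1/(2*pi)) ∫_{-2*pi}^{2*pi} φ(u) cos(5*u/2) du.
Integrating by parts twice (tabular method), an antiderivative of (-u**2 + 3*u - 3) cos(5*u/2) is -2*u**2*sin(5*u/2)/5 + 6*u*sin(5*u/2)/5 - 8*u*cos(5*u/2)/25 - 134*sin(5*u/2)/125 + 12*cos(5*u/2)/25; evaluating from -2*pi to 2*pi: ∫_{-2*pi}^{2*pi} (-u**2 + 3*u - 3) cos(5*u/2) du = (-12/25 + 16*pi/25) - (-16*pi/25 - 12/25) = 32*pi/25.
Hence a_5 = (1/(2*pi))·(32*pi/25) = 16/25.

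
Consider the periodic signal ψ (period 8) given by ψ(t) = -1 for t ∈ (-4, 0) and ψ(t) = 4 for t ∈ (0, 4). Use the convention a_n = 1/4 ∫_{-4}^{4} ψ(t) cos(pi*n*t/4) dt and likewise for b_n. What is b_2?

b_2 = 1/4 ∫_{-4}^{4} ψ(t) sin(pi*t/2) dt.
Split the integral at the breakpoints.
Directly, an antiderivative of (-1) sin(pi*t/2) is 2*cos(pi*t/2)/pi; evaluating from -4 to 0: ∫_{-4}^{0} (-1) sin(pi*t/2) dt = (2/pi) - (2/pi) = 0.
Directly, an antiderivative of (4) sin(pi*t/2) is -8*cos(pi*t/2)/pi; evaluating from 0 to 4: ∫_{0}^{4} (4) sin(pi*t/2) dt = (-8/pi) - (-8/pi) = 0.
Summing the pieces and multiplying by (1/4) gives b_2 = 0.

0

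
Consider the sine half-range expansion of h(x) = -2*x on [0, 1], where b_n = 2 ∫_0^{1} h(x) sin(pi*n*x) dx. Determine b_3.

b_3 = 2 ∫_0^{1} (-2*x) sin(3*pi*x) dx.
Integrating by parts (boundary term plus one more integral), an antiderivative of (-2*x) sin(3*pi*x) is 2*x*cos(3*pi*x)/(3*pi) - 2*sin(3*pi*x)/(9*pi**2); evaluating from 0 to 1: ∫_{0}^{1} (-2*x) sin(3*pi*x) dx = (-2/(3*pi)) - (0) = -2/(3*pi).
Hence b_3 = 2·(-2/(3*pi)) = -4/(3*pi).

-4/(3*pi)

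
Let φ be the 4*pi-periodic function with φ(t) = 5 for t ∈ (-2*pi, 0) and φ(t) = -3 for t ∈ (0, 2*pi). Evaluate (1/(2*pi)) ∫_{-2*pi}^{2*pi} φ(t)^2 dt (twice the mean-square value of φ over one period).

34

(1/(2*pi)) ∫_{-2*pi}^{2*pi} φ(t)^2 dt = (1/(2*pi)) · (68*pi) = 34.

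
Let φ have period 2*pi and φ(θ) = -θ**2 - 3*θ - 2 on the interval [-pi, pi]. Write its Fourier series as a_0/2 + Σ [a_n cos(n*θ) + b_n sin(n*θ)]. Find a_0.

-2*pi**2/3 - 4

a_0 = 1/pi ∫_{-pi}^{pi} φ(θ) dθ = 1/pi · (-2*pi*(6 + pi**2)/3) = -2*pi**2/3 - 4.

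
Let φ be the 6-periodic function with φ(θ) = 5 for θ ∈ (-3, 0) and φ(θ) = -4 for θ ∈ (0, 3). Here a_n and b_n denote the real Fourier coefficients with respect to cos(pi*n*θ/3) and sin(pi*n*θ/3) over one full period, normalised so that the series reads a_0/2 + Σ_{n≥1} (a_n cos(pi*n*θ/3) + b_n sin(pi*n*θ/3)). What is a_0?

1

a_0 = 1/3 ∫_{-3}^{3} φ(θ) dθ = 1/3 · (3) = 1.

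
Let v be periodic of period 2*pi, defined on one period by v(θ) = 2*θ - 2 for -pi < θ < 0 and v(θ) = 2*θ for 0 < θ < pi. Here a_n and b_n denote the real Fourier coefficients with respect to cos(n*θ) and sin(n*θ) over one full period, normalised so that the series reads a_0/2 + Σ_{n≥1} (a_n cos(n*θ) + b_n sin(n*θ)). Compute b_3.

b_3 = 1/pi ∫_{-pi}^{pi} v(θ) sin(3*θ) dθ.
Split the integral at the breakpoints.
Integrating by parts (boundary term plus one more integral), an antiderivative of (2*θ - 2) sin(3*θ) is -2*θ*cos(3*θ)/3 + 2*sin(3*θ)/9 + 2*cos(3*θ)/3; evaluating from -pi to 0: ∫_{-pi}^{0} (2*θ - 2) sin(3*θ) dθ = (2/3) - (-2*pi/3 - 2/3) = 4/3 + 2*pi/3.
Integrating by parts (boundary term plus one more integral), an antiderivative of (2*θ) sin(3*θ) is -2*θ*cos(3*θ)/3 + 2*sin(3*θ)/9; evaluating from 0 to pi: ∫_{0}^{pi} (2*θ) sin(3*θ) dθ = (2*pi/3) - (0) = 2*pi/3.
Summing the pieces and multiplying by (1/pi) gives b_3 = 4*(1 + pi)/(3*pi).

4*(1 + pi)/(3*pi)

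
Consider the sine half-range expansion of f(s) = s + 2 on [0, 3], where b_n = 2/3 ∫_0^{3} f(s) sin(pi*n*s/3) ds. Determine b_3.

b_3 = 2/3 ∫_0^{3} (s + 2) sin(pi*s) ds.
Integrating by parts (boundary term plus one more integral), an antiderivative of (s + 2) sin(pi*s) is -s*cos(pi*s)/pi + sin(pi*s)/pi**2 - 2*cos(pi*s)/pi; evaluating from 0 to 3: ∫_{0}^{3} (s + 2) sin(pi*s) ds = (5/pi) - (-2/pi) = 7/pi.
Hence b_3 = (2/3)·(7/pi) = 14/(3*pi).

14/(3*pi)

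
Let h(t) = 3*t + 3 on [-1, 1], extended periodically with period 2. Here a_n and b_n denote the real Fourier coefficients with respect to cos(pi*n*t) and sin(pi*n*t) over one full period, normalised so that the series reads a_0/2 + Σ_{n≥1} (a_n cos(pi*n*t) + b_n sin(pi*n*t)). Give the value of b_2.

b_2 = ∫_{-1}^{1} h(t) sin(2*pi*t) dt.
Integrating by parts (boundary term plus one more integral), an antiderivative of (3*t + 3) sin(2*pi*t) is -3*t*cos(2*pi*t)/(2*pi) + 3*sin(2*pi*t)/(4*pi**2) - 3*cos(2*pi*t)/(2*pi); evaluating from -1 to 1: ∫_{-1}^{1} (3*t + 3) sin(2*pi*t) dt = (-3/pi) - (0) = -3/pi.
Hence b_2 = -3/pi.

-3/pi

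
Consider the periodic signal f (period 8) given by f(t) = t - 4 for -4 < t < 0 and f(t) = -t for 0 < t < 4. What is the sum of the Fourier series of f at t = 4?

At t = 4 the one-sided limits are f(4^-) = -4 and f(4^+) = -8.
By Dirichlet's theorem the series converges to their average, [(-4) + (-8)]/2 = -6.

-6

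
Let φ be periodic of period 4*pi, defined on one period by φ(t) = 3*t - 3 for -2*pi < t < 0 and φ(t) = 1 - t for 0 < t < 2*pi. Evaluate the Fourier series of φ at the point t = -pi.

φ is continuous at t = -pi with value -3*pi - 3, so the series converges to -3*pi - 3 there.

-3*pi - 3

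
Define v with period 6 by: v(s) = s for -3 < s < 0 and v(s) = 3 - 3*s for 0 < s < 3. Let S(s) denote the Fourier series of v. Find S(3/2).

v is continuous at s = 3/2 with value -3/2, so the series converges to -3/2 there.

-3/2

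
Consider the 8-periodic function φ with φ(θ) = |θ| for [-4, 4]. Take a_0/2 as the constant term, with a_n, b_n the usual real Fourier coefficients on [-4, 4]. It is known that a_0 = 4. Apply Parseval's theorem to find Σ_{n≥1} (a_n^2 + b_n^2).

Parseval: a_0^2/2 + Σ_{n≥1} (a_n^2+b_n^2) = 1/4 ∫_{-4}^{4} φ(θ)^2 dθ = 32/3.
Subtract a_0^2/2 = 8: Σ (a_n^2+b_n^2) = 8/3.

8/3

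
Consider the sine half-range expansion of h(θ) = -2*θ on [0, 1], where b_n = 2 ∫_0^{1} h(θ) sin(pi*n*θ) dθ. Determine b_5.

b_5 = 2 ∫_0^{1} (-2*θ) sin(5*pi*θ) dθ.
Integrating by parts (boundary term plus one more integral), an antiderivative of (-2*θ) sin(5*pi*θ) is 2*θ*cos(5*pi*θ)/(5*pi) - 2*sin(5*pi*θ)/(25*pi**2); evaluating from 0 to 1: ∫_{0}^{1} (-2*θ) sin(5*pi*θ) dθ = (-2/(5*pi)) - (0) = -2/(5*pi).
Hence b_5 = 2·(-2/(5*pi)) = -4/(5*pi).

-4/(5*pi)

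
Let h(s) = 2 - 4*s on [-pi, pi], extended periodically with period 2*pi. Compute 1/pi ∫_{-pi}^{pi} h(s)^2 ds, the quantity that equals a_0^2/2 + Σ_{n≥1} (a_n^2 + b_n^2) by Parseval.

1/pi ∫_{-pi}^{pi} h(s)^2 ds = 1/pi · (8*pi + 32*pi**3/3) = 8 + 32*pi**2/3.

8 + 32*pi**2/3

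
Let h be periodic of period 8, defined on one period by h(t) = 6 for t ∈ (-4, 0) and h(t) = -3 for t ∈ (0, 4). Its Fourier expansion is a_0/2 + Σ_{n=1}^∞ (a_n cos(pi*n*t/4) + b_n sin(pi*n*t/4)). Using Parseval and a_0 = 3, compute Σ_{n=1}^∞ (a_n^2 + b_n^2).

Parseval: a_0^2/2 + Σ_{n≥1} (a_n^2+b_n^2) = 1/4 ∫_{-4}^{4} h(t)^2 dt = 45.
Subtract a_0^2/2 = 9/2: Σ (a_n^2+b_n^2) = 81/2.

81/2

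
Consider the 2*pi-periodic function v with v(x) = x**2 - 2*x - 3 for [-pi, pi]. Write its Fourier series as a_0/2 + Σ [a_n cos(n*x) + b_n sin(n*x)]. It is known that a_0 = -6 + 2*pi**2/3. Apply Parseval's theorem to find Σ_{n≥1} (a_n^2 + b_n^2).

8*pi**2*(pi**2 + 15)/45

Parseval: a_0^2/2 + Σ_{n≥1} (a_n^2+b_n^2) = 1/pi ∫_{-pi}^{pi} v(x)^2 dx = -4*pi**2/3 + 18 + 2*pi**4/5.
Subtract a_0^2/2 = 2*(9 - pi**2)**2/9: Σ (a_n^2+b_n^2) = 8*pi**2*(pi**2 + 15)/45.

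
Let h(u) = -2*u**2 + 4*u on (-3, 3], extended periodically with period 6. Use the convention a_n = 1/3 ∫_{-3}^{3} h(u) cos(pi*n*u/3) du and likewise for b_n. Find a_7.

72/(49*pi**2)

a_7 = 1/3 ∫_{-3}^{3} h(u) cos(7*pi*u/3) du.
Integrating by parts twice (tabular method), an antiderivative of (-2*u**2 + 4*u) cos(7*pi*u/3) is -6*u**2*sin(7*pi*u/3)/(7*pi) + 12*u*sin(7*pi*u/3)/(7*pi) - 36*u*cos(7*pi*u/3)/(49*pi**2) + 108*sin(7*pi*u/3)/(343*pi**3) + 36*cos(7*pi*u/3)/(49*pi**2); evaluating from -3 to 3: ∫_{-3}^{3} (-2*u**2 + 4*u) cos(7*pi*u/3) du = (72/(49*pi**2)) - (-144/(49*pi**2)) = 216/(49*pi**2).
Hence a_7 = (1/3)·(216/(49*pi**2)) = 72/(49*pi**2).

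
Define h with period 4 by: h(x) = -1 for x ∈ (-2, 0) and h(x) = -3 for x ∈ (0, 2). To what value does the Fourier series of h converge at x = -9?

-1

x = -9 differs from x = -1 by -2 full period(s), and the series is 4-periodic.
h is continuous at x = -1 with value -1, so the series converges to -1 there.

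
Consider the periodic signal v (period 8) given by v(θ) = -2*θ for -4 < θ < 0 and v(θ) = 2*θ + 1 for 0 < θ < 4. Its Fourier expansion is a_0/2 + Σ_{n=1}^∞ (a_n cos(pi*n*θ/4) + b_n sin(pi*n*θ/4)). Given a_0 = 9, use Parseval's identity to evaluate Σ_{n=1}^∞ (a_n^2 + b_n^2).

67/6

Parseval: a_0^2/2 + Σ_{n≥1} (a_n^2+b_n^2) = 1/4 ∫_{-4}^{4} v(θ)^2 dθ = 155/3.
Subtract a_0^2/2 = 81/2: Σ (a_n^2+b_n^2) = 67/6.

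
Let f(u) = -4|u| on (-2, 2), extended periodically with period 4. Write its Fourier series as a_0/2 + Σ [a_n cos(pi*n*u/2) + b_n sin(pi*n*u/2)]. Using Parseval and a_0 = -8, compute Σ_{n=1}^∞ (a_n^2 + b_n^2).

32/3

Parseval: a_0^2/2 + Σ_{n≥1} (a_n^2+b_n^2) = 1/2 ∫_{-2}^{2} f(u)^2 du = 128/3.
Subtract a_0^2/2 = 32: Σ (a_n^2+b_n^2) = 32/3.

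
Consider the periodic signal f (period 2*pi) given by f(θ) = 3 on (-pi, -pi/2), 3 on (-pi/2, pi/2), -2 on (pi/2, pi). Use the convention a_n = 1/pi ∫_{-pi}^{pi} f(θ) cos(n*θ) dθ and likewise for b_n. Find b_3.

-5/(3*pi)

b_3 = 1/pi ∫_{-pi}^{pi} f(θ) sin(3*θ) dθ.
Split the integral at the breakpoints.
Directly, an antiderivative of (3) sin(3*θ) is -cos(3*θ); evaluating from -pi to -pi/2: ∫_{-pi}^{-pi/2} (3) sin(3*θ) dθ = (0) - (1) = -1.
Directly, an antiderivative of (3) sin(3*θ) is -cos(3*θ); evaluating from -pi/2 to pi/2: ∫_{-pi/2}^{pi/2} (3) sin(3*θ) dθ = (0) - (0) = 0.
Directly, an antiderivative of (-2) sin(3*θ) is 2*cos(3*θ)/3; evaluating from pi/2 to pi: ∫_{pi/2}^{pi} (-2) sin(3*θ) dθ = (-2/3) - (0) = -2/3.
Summing the pieces and multiplying by (1/pi) gives b_3 = -5/(3*pi).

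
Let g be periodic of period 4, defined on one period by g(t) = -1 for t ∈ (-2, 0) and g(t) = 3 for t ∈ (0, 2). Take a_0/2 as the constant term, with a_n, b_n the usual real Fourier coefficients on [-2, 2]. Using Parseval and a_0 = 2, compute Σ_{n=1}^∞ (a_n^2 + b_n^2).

Parseval: a_0^2/2 + Σ_{n≥1} (a_n^2+b_n^2) = 1/2 ∫_{-2}^{2} g(t)^2 dt = 10.
Subtract a_0^2/2 = 2: Σ (a_n^2+b_n^2) = 8.

8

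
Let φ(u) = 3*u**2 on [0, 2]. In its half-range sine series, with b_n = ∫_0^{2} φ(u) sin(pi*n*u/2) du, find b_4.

-6/pi

b_4 = ∫_0^{2} (3*u**2) sin(2*pi*u) du.
Integrating by parts twice (tabular method), an antiderivative of (3*u**2) sin(2*pi*u) is -3*u**2*cos(2*pi*u)/(2*pi) + 3*u*sin(2*pi*u)/(2*pi**2) + 3*cos(2*pi*u)/(4*pi**3); evaluating from 0 to 2: ∫_{0}^{2} (3*u**2) sin(2*pi*u) du = (-6/pi + 3/(4*pi**3)) - (3/(4*pi**3)) = -6/pi.
Hence b_4 = -6/pi.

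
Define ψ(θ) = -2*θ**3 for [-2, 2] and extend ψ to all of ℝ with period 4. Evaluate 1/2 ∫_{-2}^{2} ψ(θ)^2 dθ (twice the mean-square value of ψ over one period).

512/7

1/2 ∫_{-2}^{2} ψ(θ)^2 dθ = 1/2 · (1024/7) = 512/7.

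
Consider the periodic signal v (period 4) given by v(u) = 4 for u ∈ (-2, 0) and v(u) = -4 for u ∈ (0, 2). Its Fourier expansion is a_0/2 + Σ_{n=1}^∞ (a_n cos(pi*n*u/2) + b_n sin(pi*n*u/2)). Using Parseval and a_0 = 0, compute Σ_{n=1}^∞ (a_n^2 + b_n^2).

32

Parseval: a_0^2/2 + Σ_{n≥1} (a_n^2+b_n^2) = 1/2 ∫_{-2}^{2} v(u)^2 du = 32.
Subtract a_0^2/2 = 0: Σ (a_n^2+b_n^2) = 32.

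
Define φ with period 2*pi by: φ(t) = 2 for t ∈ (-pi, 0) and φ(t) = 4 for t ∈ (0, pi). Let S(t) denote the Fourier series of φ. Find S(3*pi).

t = 3*pi differs from t = -pi by 2 full period(s), and the series is 2*pi-periodic.
At t = -pi the one-sided limits are φ(-pi^-) = 4 and φ(-pi^+) = 2.
By Dirichlet's theorem the series converges to their average, [(4) + (2)]/2 = 3.

3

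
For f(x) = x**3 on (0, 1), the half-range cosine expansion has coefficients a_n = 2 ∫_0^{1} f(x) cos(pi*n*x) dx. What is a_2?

a_2 = 2 ∫_0^{1} (x**3) cos(2*pi*x) dx.
Integrating by parts three times (tabular method), an antiderivative of (x**3) cos(2*pi*x) is x**3*sin(2*pi*x)/(2*pi) + 3*x**2*cos(2*pi*x)/(4*pi**2) - 3*x*sin(2*pi*x)/(4*pi**3) - 3*cos(2*pi*x)/(8*pi**4); evaluating from 0 to 1: ∫_{0}^{1} (x**3) cos(2*pi*x) dx = (3*(-1 + 2*pi**2)/(8*pi**4)) - (-3/(8*pi**4)) = 3/(4*pi**2).
Hence a_2 = 2·(3/(4*pi**2)) = 3/(2*pi**2).

3/(2*pi**2)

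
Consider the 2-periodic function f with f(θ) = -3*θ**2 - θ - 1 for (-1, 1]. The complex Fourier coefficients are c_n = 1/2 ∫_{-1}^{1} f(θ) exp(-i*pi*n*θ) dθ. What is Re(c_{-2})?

Since f is real-valued, Re(c_{-2}) = 1/2 ∫_{-1}^{1} f(θ) cos(-2*pi*θ) dθ = a_{2}/2.
Integrating by parts twice (tabular method), an antiderivative of (-3*θ**2 - θ - 1) cos(-2*pi*θ) is -3*θ**2*sin(2*pi*θ)/(2*pi) - θ*sin(2*pi*θ)/(2*pi) - 3*θ*cos(2*pi*θ)/(2*pi**2) - sin(2*pi*θ)/(2*pi) + 3*sin(2*pi*θ)/(4*pi**3) - cos(2*pi*θ)/(4*pi**2); evaluating from -1 to 1: ∫_{-1}^{1} (-3*θ**2 - θ - 1) cos(-2*pi*θ) dθ = (-7/(4*pi**2)) - (5/(4*pi**2)) = -3/pi**2.
Hence Re(c_{-2}) = (1/2)·(-3/pi**2) = -3/(2*pi**2).

-3/(2*pi**2)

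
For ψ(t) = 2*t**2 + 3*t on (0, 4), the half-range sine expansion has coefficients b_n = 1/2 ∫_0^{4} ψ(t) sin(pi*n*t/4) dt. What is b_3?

8*(-32 + 99*pi**2)/(27*pi**3)

b_3 = 1/2 ∫_0^{4} (2*t**2 + 3*t) sin(3*pi*t/4) dt.
Integrating by parts twice (tabular method), an antiderivative of (2*t**2 + 3*t) sin(3*pi*t/4) is -8*t**2*cos(3*pi*t/4)/(3*pi) + 64*t*sin(3*pi*t/4)/(9*pi**2) - 4*t*cos(3*pi*t/4)/pi + 16*sin(3*pi*t/4)/(3*pi**2) + 256*cos(3*pi*t/4)/(27*pi**3); evaluating from 0 to 4: ∫_{0}^{4} (2*t**2 + 3*t) sin(3*pi*t/4) dt = (16*(-16 + 99*pi**2)/(27*pi**3)) - (256/(27*pi**3)) = 16*(-32 + 99*pi**2)/(27*pi**3).
Hence b_3 = (1/2)·(16*(-32 + 99*pi**2)/(27*pi**3)) = 8*(-32 + 99*pi**2)/(27*pi**3).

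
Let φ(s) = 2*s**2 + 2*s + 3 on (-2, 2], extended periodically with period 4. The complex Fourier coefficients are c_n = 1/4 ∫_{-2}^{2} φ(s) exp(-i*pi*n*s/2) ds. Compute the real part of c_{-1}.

Since φ is real-valued, Re(c_{-1}) = 1/4 ∫_{-2}^{2} φ(s) cos(-pi*s/2) ds = a_{1}/2.
Integrating by parts twice (tabular method), an antiderivative of (2*s**2 + 2*s + 3) cos(-pi*s/2) is 4*s**2*sin(pi*s/2)/pi + 4*s*sin(pi*s/2)/pi + 16*s*cos(pi*s/2)/pi**2 - 32*sin(pi*s/2)/pi**3 + 6*sin(pi*s/2)/pi + 8*cos(pi*s/2)/pi**2; evaluating from -2 to 2: ∫_{-2}^{2} (2*s**2 + 2*s + 3) cos(-pi*s/2) ds = (-40/pi**2) - (24/pi**2) = -64/pi**2.
Hence Re(c_{-1}) = (1/4)·(-64/pi**2) = -16/pi**2.

-16/pi**2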